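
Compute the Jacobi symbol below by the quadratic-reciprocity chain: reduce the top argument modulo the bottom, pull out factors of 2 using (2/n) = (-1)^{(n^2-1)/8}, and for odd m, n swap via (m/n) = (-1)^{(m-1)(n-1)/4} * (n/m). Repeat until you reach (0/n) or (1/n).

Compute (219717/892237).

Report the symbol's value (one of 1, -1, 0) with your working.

1

flip (219717/892237) -> (892237/219717): both odd, 219717 mod 4 = 1, 892237 mod 4 = 1, so the flip contributes +1; sign now +1
(892237/219717): 892237 mod 219717 = 13369, so (892237/219717) = (13369/219717)
flip (13369/219717) -> (219717/13369): both odd, 13369 mod 4 = 1, 219717 mod 4 = 1, so the flip contributes +1; sign now +1
(219717/13369): 219717 mod 13369 = 5813, so (219717/13369) = (5813/13369)
flip (5813/13369) -> (13369/5813): both odd, 5813 mod 4 = 1, 13369 mod 4 = 1, so the flip contributes +1; sign now +1
(13369/5813): 13369 mod 5813 = 1743, so (13369/5813) = (1743/5813)
flip (1743/5813) -> (5813/1743): both odd, 1743 mod 4 = 3, 5813 mod 4 = 1, so the flip contributes +1; sign now +1
(5813/1743): 5813 mod 1743 = 584, so (5813/1743) = (584/1743)
factor out 2^3: 584 = 2^3·73; with 1743 mod 8 = 7, (2/1743) = +1; sign now +1; continue with (73/1743)
flip (73/1743) -> (1743/73): both odd, 73 mod 4 = 1, 1743 mod 4 = 3, so the flip contributes +1; sign now +1
(1743/73): 1743 mod 73 = 64, so (1743/73) = (64/73)
factor out 2^6: 64 = 2^6·1; with 73 mod 8 = 1, (2/73) = +1; sign now +1; continue with (1/73)
reached (1/73) = 1, so the symbol is +1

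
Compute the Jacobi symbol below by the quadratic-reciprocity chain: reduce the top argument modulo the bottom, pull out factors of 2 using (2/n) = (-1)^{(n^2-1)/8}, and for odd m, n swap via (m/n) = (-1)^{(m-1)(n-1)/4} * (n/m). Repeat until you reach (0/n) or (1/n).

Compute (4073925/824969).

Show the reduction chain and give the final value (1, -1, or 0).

(4073925/824969) = (774049/824969)   [reduce mod 824969]
reciprocity: (774049/824969) = +1·(824969/774049) since 774049 mod 4 = 1, 824969 mod 4 = 1; sign now +1
(824969/774049) = (50920/774049)   [reduce mod 774049]
50920 = 2^3·6365; (2/774049) = +1 since 774049 mod 8 = 1, so (50920/774049) = (+1)^3·(6365/774049); sign now +1
reciprocity: (6365/774049) = +1·(774049/6365) since 6365 mod 4 = 1, 774049 mod 4 = 1; sign now +1
(774049/6365) = (3884/6365)   [reduce mod 6365]
3884 = 2^2·971; (2/6365) = -1 since 6365 mod 8 = 5, so (3884/6365) = (-1)^2·(971/6365); sign now +1
reciprocity: (971/6365) = +1·(6365/971) since 971 mod 4 = 3, 6365 mod 4 = 1; sign now +1
(6365/971) = (539/971)   [reduce mod 971]
reciprocity: (539/971) = -1·(971/539) since 539 mod 4 = 3, 971 mod 4 = 3; sign now -1
(971/539) = (432/539)   [reduce mod 539]
432 = 2^4·27; (2/539) = -1 since 539 mod 8 = 3, so (432/539) = (-1)^4·(27/539); sign now -1
reciprocity: (27/539) = -1·(539/27) since 27 mod 4 = 3, 539 mod 4 = 3; sign now +1
(539/27) = (26/27)   [reduce mod 27]
26 = 2^1·13; (2/27) = -1 since 27 mod 8 = 3, so (26/27) = (-1)^1·(13/27); sign now -1
reciprocity: (13/27) = +1·(27/13) since 13 mod 4 = 1, 27 mod 4 = 3; sign now -1
(27/13) = (1/13)   [reduce mod 13]
(1/13) = 1; final value = sign = -1

-1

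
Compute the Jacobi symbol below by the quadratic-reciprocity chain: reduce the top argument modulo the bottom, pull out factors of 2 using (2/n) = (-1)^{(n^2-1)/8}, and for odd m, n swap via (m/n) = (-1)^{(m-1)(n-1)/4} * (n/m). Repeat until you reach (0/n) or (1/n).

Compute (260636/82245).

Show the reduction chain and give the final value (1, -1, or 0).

1

(260636/82245) = (13901/82245)   [reduce mod 82245]
reciprocity: (13901/82245) = +1·(82245/13901) since 13901 mod 4 = 1, 82245 mod 4 = 1; sign now +1
(82245/13901) = (12740/13901)   [reduce mod 13901]
12740 = 2^2·3185; (2/13901) = -1 since 13901 mod 8 = 5, so (12740/13901) = (-1)^2·(3185/13901); sign now +1
reciprocity: (3185/13901) = +1·(13901/3185) since 3185 mod 4 = 1, 13901 mod 4 = 1; sign now +1
(13901/3185) = (1161/3185)   [reduce mod 3185]
reciprocity: (1161/3185) = +1·(3185/1161) since 1161 mod 4 = 1, 3185 mod 4 = 1; sign now +1
(3185/1161) = (863/1161)   [reduce mod 1161]
reciprocity: (863/1161) = +1·(1161/863) since 863 mod 4 = 3, 1161 mod 4 = 1; sign now +1
(1161/863) = (298/863)   [reduce mod 863]
298 = 2^1·149; (2/863) = +1 since 863 mod 8 = 7, so (298/863) = (+1)^1·(149/863); sign now +1
reciprocity: (149/863) = +1·(863/149) since 149 mod 4 = 1, 863 mod 4 = 3; sign now +1
(863/149) = (118/149)   [reduce mod 149]
118 = 2^1·59; (2/149) = -1 since 149 mod 8 = 5, so (118/149) = (-1)^1·(59/149); sign now -1
reciprocity: (59/149) = +1·(149/59) since 59 mod 4 = 3, 149 mod 4 = 1; sign now -1
(149/59) = (31/59)   [reduce mod 59]
reciprocity: (31/59) = -1·(59/31) since 31 mod 4 = 3, 59 mod 4 = 3; sign now +1
(59/31) = (28/31)   [reduce mod 31]
28 = 2^2·7; (2/31) = +1 since 31 mod 8 = 7, so (28/31) = (+1)^2·(7/31); sign now +1
reciprocity: (7/31) = -1·(31/7) since 7 mod 4 = 3, 31 mod 4 = 3; sign now -1
(31/7) = (3/7)   [reduce mod 7]
reciprocity: (3/7) = -1·(7/3) since 3 mod 4 = 3, 7 mod 4 = 3; sign now +1
(7/3) = (1/3)   [reduce mod 3]
(1/3) = 1; final value = sign = +1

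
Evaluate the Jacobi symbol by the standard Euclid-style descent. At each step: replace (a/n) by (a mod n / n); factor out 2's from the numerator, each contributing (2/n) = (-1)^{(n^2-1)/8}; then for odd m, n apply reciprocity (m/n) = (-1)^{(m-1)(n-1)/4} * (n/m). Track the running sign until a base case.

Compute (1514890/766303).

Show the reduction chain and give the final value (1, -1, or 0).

(1514890/766303) = (748587/766303)   [reduce mod 766303]
reciprocity: (748587/766303) = -1·(766303/748587) since 748587 mod 4 = 3, 766303 mod 4 = 3; sign now -1
(766303/748587) = (17716/748587)   [reduce mod 748587]
17716 = 2^2·4429; (2/748587) = -1 since 748587 mod 8 = 3, so (17716/748587) = (-1)^2·(4429/748587); sign now -1
reciprocity: (4429/748587) = +1·(748587/4429) since 4429 mod 4 = 1, 748587 mod 4 = 3; sign now -1
(748587/4429) = (86/4429)   [reduce mod 4429]
86 = 2^1·43; (2/4429) = -1 since 4429 mod 8 = 5, so (86/4429) = (-1)^1·(43/4429); sign now +1
reciprocity: (43/4429) = +1·(4429/43) since 43 mod 4 = 3, 4429 mod 4 = 1; sign now +1
(4429/43) = (0/43)   [reduce mod 43]
(0/43) = 0   [gcd(a, n) > 1]; final value = 0

0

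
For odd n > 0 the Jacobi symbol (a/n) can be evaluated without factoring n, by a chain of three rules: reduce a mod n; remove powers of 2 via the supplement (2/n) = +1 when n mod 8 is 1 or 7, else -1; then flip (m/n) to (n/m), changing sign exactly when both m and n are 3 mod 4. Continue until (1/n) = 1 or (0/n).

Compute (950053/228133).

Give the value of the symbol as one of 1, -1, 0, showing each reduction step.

-1

(950053/228133): 950053 mod 228133 = 37521, so (950053/228133) = (37521/228133)
flip (37521/228133) -> (228133/37521): both odd, 37521 mod 4 = 1, 228133 mod 4 = 1, so the flip contributes +1; sign now +1
(228133/37521): 228133 mod 37521 = 3007, so (228133/37521) = (3007/37521)
flip (3007/37521) -> (37521/3007): both odd, 3007 mod 4 = 3, 37521 mod 4 = 1, so the flip contributes +1; sign now +1
(37521/3007): 37521 mod 3007 = 1437, so (37521/3007) = (1437/3007)
flip (1437/3007) -> (3007/1437): both odd, 1437 mod 4 = 1, 3007 mod 4 = 3, so the flip contributes +1; sign now +1
(3007/1437): 3007 mod 1437 = 133, so (3007/1437) = (133/1437)
flip (133/1437) -> (1437/133): both odd, 133 mod 4 = 1, 1437 mod 4 = 1, so the flip contributes +1; sign now +1
(1437/133): 1437 mod 133 = 107, so (1437/133) = (107/133)
flip (107/133) -> (133/107): both odd, 107 mod 4 = 3, 133 mod 4 = 1, so the flip contributes +1; sign now +1
(133/107): 133 mod 107 = 26, so (133/107) = (26/107)
factor out 2^1: 26 = 2^1·13; with 107 mod 8 = 3, (2/107) = -1; sign now -1; continue with (13/107)
flip (13/107) -> (107/13): both odd, 13 mod 4 = 1, 107 mod 4 = 3, so the flip contributes +1; sign now -1
(107/13): 107 mod 13 = 3, so (107/13) = (3/13)
flip (3/13) -> (13/3): both odd, 3 mod 4 = 3, 13 mod 4 = 1, so the flip contributes +1; sign now -1
(13/3): 13 mod 3 = 1, so (13/3) = (1/3)
reached (1/3) = 1, so the symbol is -1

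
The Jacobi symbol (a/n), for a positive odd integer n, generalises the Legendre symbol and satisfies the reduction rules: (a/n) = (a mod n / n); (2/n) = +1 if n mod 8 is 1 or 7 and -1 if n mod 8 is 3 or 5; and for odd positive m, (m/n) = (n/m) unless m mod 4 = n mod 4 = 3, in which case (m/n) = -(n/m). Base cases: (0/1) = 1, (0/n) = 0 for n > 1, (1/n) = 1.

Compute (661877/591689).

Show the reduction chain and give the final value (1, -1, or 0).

-1

(661877/591689): 661877 mod 591689 = 70188, so (661877/591689) = (70188/591689)
factor out 2^2: 70188 = 2^2·17547; with 591689 mod 8 = 1, (2/591689) = +1; sign now +1; continue with (17547/591689)
flip (17547/591689) -> (591689/17547): both odd, 17547 mod 4 = 3, 591689 mod 4 = 1, so the flip contributes +1; sign now +1
(591689/17547): 591689 mod 17547 = 12638, so (591689/17547) = (12638/17547)
factor out 2^1: 12638 = 2^1·6319; with 17547 mod 8 = 3, (2/17547) = -1; sign now -1; continue with (6319/17547)
flip (6319/17547) -> (17547/6319): both odd, 6319 mod 4 = 3, 17547 mod 4 = 3, so the flip contributes -1; sign now +1
(17547/6319): 17547 mod 6319 = 4909, so (17547/6319) = (4909/6319)
flip (4909/6319) -> (6319/4909): both odd, 4909 mod 4 = 1, 6319 mod 4 = 3, so the flip contributes +1; sign now +1
(6319/4909): 6319 mod 4909 = 1410, so (6319/4909) = (1410/4909)
factor out 2^1: 1410 = 2^1·705; with 4909 mod 8 = 5, (2/4909) = -1; sign now -1; continue with (705/4909)
flip (705/4909) -> (4909/705): both odd, 705 mod 4 = 1, 4909 mod 4 = 1, so the flip contributes +1; sign now -1
(4909/705): 4909 mod 705 = 679, so (4909/705) = (679/705)
flip (679/705) -> (705/679): both odd, 679 mod 4 = 3, 705 mod 4 = 1, so the flip contributes +1; sign now -1
(705/679): 705 mod 679 = 26, so (705/679) = (26/679)
factor out 2^1: 26 = 2^1·13; with 679 mod 8 = 7, (2/679) = +1; sign now -1; continue with (13/679)
flip (13/679) -> (679/13): both odd, 13 mod 4 = 1, 679 mod 4 = 3, so the flip contributes +1; sign now -1
(679/13): 679 mod 13 = 3, so (679/13) = (3/13)
flip (3/13) -> (13/3): both odd, 3 mod 4 = 3, 13 mod 4 = 1, so the flip contributes +1; sign now -1
(13/3): 13 mod 3 = 1, so (13/3) = (1/3)
reached (1/3) = 1, so the symbol is -1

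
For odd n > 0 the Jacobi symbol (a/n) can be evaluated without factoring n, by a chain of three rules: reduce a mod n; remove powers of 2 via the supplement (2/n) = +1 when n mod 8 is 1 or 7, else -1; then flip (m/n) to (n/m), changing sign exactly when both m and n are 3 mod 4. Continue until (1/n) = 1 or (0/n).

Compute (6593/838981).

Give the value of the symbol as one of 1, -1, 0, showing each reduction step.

1

reciprocity: (6593/838981) = +1·(838981/6593) since 6593 mod 4 = 1, 838981 mod 4 = 1; sign now +1
(838981/6593) = (1670/6593)   [reduce mod 6593]
1670 = 2^1·835; (2/6593) = +1 since 6593 mod 8 = 1, so (1670/6593) = (+1)^1·(835/6593); sign now +1
reciprocity: (835/6593) = +1·(6593/835) since 835 mod 4 = 3, 6593 mod 4 = 1; sign now +1
(6593/835) = (748/835)   [reduce mod 835]
748 = 2^2·187; (2/835) = -1 since 835 mod 8 = 3, so (748/835) = (-1)^2·(187/835); sign now +1
reciprocity: (187/835) = -1·(835/187) since 187 mod 4 = 3, 835 mod 4 = 3; sign now -1
(835/187) = (87/187)   [reduce mod 187]
reciprocity: (87/187) = -1·(187/87) since 87 mod 4 = 3, 187 mod 4 = 3; sign now +1
(187/87) = (13/87)   [reduce mod 87]
reciprocity: (13/87) = +1·(87/13) since 13 mod 4 = 1, 87 mod 4 = 3; sign now +1
(87/13) = (9/13)   [reduce mod 13]
reciprocity: (9/13) = +1·(13/9) since 9 mod 4 = 1, 13 mod 4 = 1; sign now +1
(13/9) = (4/9)   [reduce mod 9]
4 = 2^2·1; (2/9) = +1 since 9 mod 8 = 1, so (4/9) = (+1)^2·(1/9); sign now +1
(1/9) = 1; final value = sign = +1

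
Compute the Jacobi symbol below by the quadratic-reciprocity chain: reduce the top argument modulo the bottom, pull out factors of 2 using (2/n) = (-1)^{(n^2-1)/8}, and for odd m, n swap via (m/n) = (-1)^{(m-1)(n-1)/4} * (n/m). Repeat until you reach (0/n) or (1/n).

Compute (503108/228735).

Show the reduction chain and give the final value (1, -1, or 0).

-1

(503108/228735): 503108 mod 228735 = 45638, so (503108/228735) = (45638/228735)
factor out 2^1: 45638 = 2^1·22819; with 228735 mod 8 = 7, (2/228735) = +1; sign now +1; continue with (22819/228735)
flip (22819/228735) -> (228735/22819): both odd, 22819 mod 4 = 3, 228735 mod 4 = 3, so the flip contributes -1; sign now -1
(228735/22819): 228735 mod 22819 = 545, so (228735/22819) = (545/22819)
flip (545/22819) -> (22819/545): both odd, 545 mod 4 = 1, 22819 mod 4 = 3, so the flip contributes +1; sign now -1
(22819/545): 22819 mod 545 = 474, so (22819/545) = (474/545)
factor out 2^1: 474 = 2^1·237; with 545 mod 8 = 1, (2/545) = +1; sign now -1; continue with (237/545)
flip (237/545) -> (545/237): both odd, 237 mod 4 = 1, 545 mod 4 = 1, so the flip contributes +1; sign now -1
(545/237): 545 mod 237 = 71, so (545/237) = (71/237)
flip (71/237) -> (237/71): both odd, 71 mod 4 = 3, 237 mod 4 = 1, so the flip contributes +1; sign now -1
(237/71): 237 mod 71 = 24, so (237/71) = (24/71)
factor out 2^3: 24 = 2^3·3; with 71 mod 8 = 7, (2/71) = +1; sign now -1; continue with (3/71)
flip (3/71) -> (71/3): both odd, 3 mod 4 = 3, 71 mod 4 = 3, so the flip contributes -1; sign now +1
(71/3): 71 mod 3 = 2, so (71/3) = (2/3)
factor out 2^1: 2 = 2^1·1; with 3 mod 8 = 3, (2/3) = -1; sign now -1; continue with (1/3)
reached (1/3) = 1, so the symbol is -1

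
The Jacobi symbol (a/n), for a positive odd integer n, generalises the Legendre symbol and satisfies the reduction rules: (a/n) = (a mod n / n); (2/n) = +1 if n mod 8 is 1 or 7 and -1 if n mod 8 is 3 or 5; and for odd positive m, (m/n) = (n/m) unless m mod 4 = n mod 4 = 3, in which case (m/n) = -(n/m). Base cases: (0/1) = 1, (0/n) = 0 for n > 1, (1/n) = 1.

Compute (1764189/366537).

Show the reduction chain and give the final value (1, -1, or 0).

0

(1764189/366537): 1764189 mod 366537 = 298041, so (1764189/366537) = (298041/366537)
flip (298041/366537) -> (366537/298041): both odd, 298041 mod 4 = 1, 366537 mod 4 = 1, so the flip contributes +1; sign now +1
(366537/298041): 366537 mod 298041 = 68496, so (366537/298041) = (68496/298041)
factor out 2^4: 68496 = 2^4·4281; with 298041 mod 8 = 1, (2/298041) = +1; sign now +1; continue with (4281/298041)
flip (4281/298041) -> (298041/4281): both odd, 4281 mod 4 = 1, 298041 mod 4 = 1, so the flip contributes +1; sign now +1
(298041/4281): 298041 mod 4281 = 2652, so (298041/4281) = (2652/4281)
factor out 2^2: 2652 = 2^2·663; with 4281 mod 8 = 1, (2/4281) = +1; sign now +1; continue with (663/4281)
flip (663/4281) -> (4281/663): both odd, 663 mod 4 = 3, 4281 mod 4 = 1, so the flip contributes +1; sign now +1
(4281/663): 4281 mod 663 = 303, so (4281/663) = (303/663)
flip (303/663) -> (663/303): both odd, 303 mod 4 = 3, 663 mod 4 = 3, so the flip contributes -1; sign now -1
(663/303): 663 mod 303 = 57, so (663/303) = (57/303)
flip (57/303) -> (303/57): both odd, 57 mod 4 = 1, 303 mod 4 = 3, so the flip contributes +1; sign now -1
(303/57): 303 mod 57 = 18, so (303/57) = (18/57)
factor out 2^1: 18 = 2^1·9; with 57 mod 8 = 1, (2/57) = +1; sign now -1; continue with (9/57)
flip (9/57) -> (57/9): both odd, 9 mod 4 = 1, 57 mod 4 = 1, so the flip contributes +1; sign now -1
(57/9): 57 mod 9 = 3, so (57/9) = (3/9)
flip (3/9) -> (9/3): both odd, 3 mod 4 = 3, 9 mod 4 = 1, so the flip contributes +1; sign now -1
(9/3): 9 mod 3 = 0, so (9/3) = (0/3)
reached (0/3); gcd(a, n) > 1, so (0/3) = 0 and the symbol is 0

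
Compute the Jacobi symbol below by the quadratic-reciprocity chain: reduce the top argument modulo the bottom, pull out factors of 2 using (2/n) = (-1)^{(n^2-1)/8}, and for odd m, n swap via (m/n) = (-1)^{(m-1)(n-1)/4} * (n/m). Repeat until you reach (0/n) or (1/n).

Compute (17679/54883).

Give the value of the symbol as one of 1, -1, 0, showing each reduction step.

0

flip (17679/54883) -> (54883/17679): both odd, 17679 mod 4 = 3, 54883 mod 4 = 3, so the flip contributes -1; sign now -1
(54883/17679): 54883 mod 17679 = 1846, so (54883/17679) = (1846/17679)
factor out 2^1: 1846 = 2^1·923; with 17679 mod 8 = 7, (2/17679) = +1; sign now -1; continue with (923/17679)
flip (923/17679) -> (17679/923): both odd, 923 mod 4 = 3, 17679 mod 4 = 3, so the flip contributes -1; sign now +1
(17679/923): 17679 mod 923 = 142, so (17679/923) = (142/923)
factor out 2^1: 142 = 2^1·71; with 923 mod 8 = 3, (2/923) = -1; sign now -1; continue with (71/923)
flip (71/923) -> (923/71): both odd, 71 mod 4 = 3, 923 mod 4 = 3, so the flip contributes -1; sign now +1
(923/71): 923 mod 71 = 0, so (923/71) = (0/71)
reached (0/71); gcd(a, n) > 1, so (0/71) = 0 and the symbol is 0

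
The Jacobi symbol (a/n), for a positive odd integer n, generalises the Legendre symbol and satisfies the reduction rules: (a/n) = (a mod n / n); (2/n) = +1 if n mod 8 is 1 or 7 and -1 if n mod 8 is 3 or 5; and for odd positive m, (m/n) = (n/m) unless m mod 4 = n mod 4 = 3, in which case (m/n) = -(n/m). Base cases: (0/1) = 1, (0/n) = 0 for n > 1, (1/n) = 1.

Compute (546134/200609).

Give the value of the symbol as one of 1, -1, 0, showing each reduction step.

(546134/200609) = (144916/200609)   [reduce mod 200609]
144916 = 2^2·36229; (2/200609) = +1 since 200609 mod 8 = 1, so (144916/200609) = (+1)^2·(36229/200609); sign now +1
reciprocity: (36229/200609) = +1·(200609/36229) since 36229 mod 4 = 1, 200609 mod 4 = 1; sign now +1
(200609/36229) = (19464/36229)   [reduce mod 36229]
19464 = 2^3·2433; (2/36229) = -1 since 36229 mod 8 = 5, so (19464/36229) = (-1)^3·(2433/36229); sign now -1
reciprocity: (2433/36229) = +1·(36229/2433) since 2433 mod 4 = 1, 36229 mod 4 = 1; sign now -1
(36229/2433) = (2167/2433)   [reduce mod 2433]
reciprocity: (2167/2433) = +1·(2433/2167) since 2167 mod 4 = 3, 2433 mod 4 = 1; sign now -1
(2433/2167) = (266/2167)   [reduce mod 2167]
266 = 2^1·133; (2/2167) = +1 since 2167 mod 8 = 7, so (266/2167) = (+1)^1·(133/2167); sign now -1
reciprocity: (133/2167) = +1·(2167/133) since 133 mod 4 = 1, 2167 mod 4 = 3; sign now -1
(2167/133) = (39/133)   [reduce mod 133]
reciprocity: (39/133) = +1·(133/39) since 39 mod 4 = 3, 133 mod 4 = 1; sign now -1
(133/39) = (16/39)   [reduce mod 39]
16 = 2^4·1; (2/39) = +1 since 39 mod 8 = 7, so (16/39) = (+1)^4·(1/39); sign now -1
(1/39) = 1; final value = sign = -1

-1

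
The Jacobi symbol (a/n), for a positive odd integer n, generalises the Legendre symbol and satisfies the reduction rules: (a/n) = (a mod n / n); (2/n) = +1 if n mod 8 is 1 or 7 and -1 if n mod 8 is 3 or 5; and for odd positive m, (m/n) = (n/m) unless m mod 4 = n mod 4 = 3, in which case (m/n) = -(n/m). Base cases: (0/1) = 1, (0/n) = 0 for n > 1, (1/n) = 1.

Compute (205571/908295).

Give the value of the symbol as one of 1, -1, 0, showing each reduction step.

reciprocity: (205571/908295) = -1·(908295/205571) since 205571 mod 4 = 3, 908295 mod 4 = 3; sign now -1
(908295/205571) = (86011/205571)   [reduce mod 205571]
reciprocity: (86011/205571) = -1·(205571/86011) since 86011 mod 4 = 3, 205571 mod 4 = 3; sign now +1
(205571/86011) = (33549/86011)   [reduce mod 86011]
reciprocity: (33549/86011) = +1·(86011/33549) since 33549 mod 4 = 1, 86011 mod 4 = 3; sign now +1
(86011/33549) = (18913/33549)   [reduce mod 33549]
reciprocity: (18913/33549) = +1·(33549/18913) since 18913 mod 4 = 1, 33549 mod 4 = 1; sign now +1
(33549/18913) = (14636/18913)   [reduce mod 18913]
14636 = 2^2·3659; (2/18913) = +1 since 18913 mod 8 = 1, so (14636/18913) = (+1)^2·(3659/18913); sign now +1
reciprocity: (3659/18913) = +1·(18913/3659) since 3659 mod 4 = 3, 18913 mod 4 = 1; sign now +1
(18913/3659) = (618/3659)   [reduce mod 3659]
618 = 2^1·309; (2/3659) = -1 since 3659 mod 8 = 3, so (618/3659) = (-1)^1·(309/3659); sign now -1
reciprocity: (309/3659) = +1·(3659/309) since 309 mod 4 = 1, 3659 mod 4 = 3; sign now -1
(3659/309) = (260/309)   [reduce mod 309]
260 = 2^2·65; (2/309) = -1 since 309 mod 8 = 5, so (260/309) = (-1)^2·(65/309); sign now -1
reciprocity: (65/309) = +1·(309/65) since 65 mod 4 = 1, 309 mod 4 = 1; sign now -1
(309/65) = (49/65)   [reduce mod 65]
reciprocity: (49/65) = +1·(65/49) since 49 mod 4 = 1, 65 mod 4 = 1; sign now -1
(65/49) = (16/49)   [reduce mod 49]
16 = 2^4·1; (2/49) = +1 since 49 mod 8 = 1, so (16/49) = (+1)^4·(1/49); sign now -1
(1/49) = 1; final value = sign = -1

-1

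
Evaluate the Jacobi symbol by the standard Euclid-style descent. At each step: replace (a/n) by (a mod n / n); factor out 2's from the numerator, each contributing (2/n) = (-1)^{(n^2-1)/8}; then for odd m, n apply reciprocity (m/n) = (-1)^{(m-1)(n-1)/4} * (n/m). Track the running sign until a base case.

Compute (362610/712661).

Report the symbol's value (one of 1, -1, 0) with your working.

factor out 2^1: 362610 = 2^1·181305; with 712661 mod 8 = 5, (2/712661) = -1; sign now -1; continue with (181305/712661)
flip (181305/712661) -> (712661/181305): both odd, 181305 mod 4 = 1, 712661 mod 4 = 1, so the flip contributes +1; sign now -1
(712661/181305): 712661 mod 181305 = 168746, so (712661/181305) = (168746/181305)
factor out 2^1: 168746 = 2^1·84373; with 181305 mod 8 = 1, (2/181305) = +1; sign now -1; continue with (84373/181305)
flip (84373/181305) -> (181305/84373): both odd, 84373 mod 4 = 1, 181305 mod 4 = 1, so the flip contributes +1; sign now -1
(181305/84373): 181305 mod 84373 = 12559, so (181305/84373) = (12559/84373)
flip (12559/84373) -> (84373/12559): both odd, 12559 mod 4 = 3, 84373 mod 4 = 1, so the flip contributes +1; sign now -1
(84373/12559): 84373 mod 12559 = 9019, so (84373/12559) = (9019/12559)
flip (9019/12559) -> (12559/9019): both odd, 9019 mod 4 = 3, 12559 mod 4 = 3, so the flip contributes -1; sign now +1
(12559/9019): 12559 mod 9019 = 3540, so (12559/9019) = (3540/9019)
factor out 2^2: 3540 = 2^2·885; with 9019 mod 8 = 3, (2/9019) = -1; sign now +1; continue with (885/9019)
flip (885/9019) -> (9019/885): both odd, 885 mod 4 = 1, 9019 mod 4 = 3, so the flip contributes +1; sign now +1
(9019/885): 9019 mod 885 = 169, so (9019/885) = (169/885)
flip (169/885) -> (885/169): both odd, 169 mod 4 = 1, 885 mod 4 = 1, so the flip contributes +1; sign now +1
(885/169): 885 mod 169 = 40, so (885/169) = (40/169)
factor out 2^3: 40 = 2^3·5; with 169 mod 8 = 1, (2/169) = +1; sign now +1; continue with (5/169)
flip (5/169) -> (169/5): both odd, 5 mod 4 = 1, 169 mod 4 = 1, so the flip contributes +1; sign now +1
(169/5): 169 mod 5 = 4, so (169/5) = (4/5)
factor out 2^2: 4 = 2^2·1; with 5 mod 8 = 5, (2/5) = -1; sign now +1; continue with (1/5)
reached (1/5) = 1, so the symbol is +1

1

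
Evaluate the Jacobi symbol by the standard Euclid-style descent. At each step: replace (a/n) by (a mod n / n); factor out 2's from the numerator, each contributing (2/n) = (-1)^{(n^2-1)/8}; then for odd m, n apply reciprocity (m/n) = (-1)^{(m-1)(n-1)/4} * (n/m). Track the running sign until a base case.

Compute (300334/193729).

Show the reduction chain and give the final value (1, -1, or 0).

0

(300334/193729): 300334 mod 193729 = 106605, so (300334/193729) = (106605/193729)
flip (106605/193729) -> (193729/106605): both odd, 106605 mod 4 = 1, 193729 mod 4 = 1, so the flip contributes +1; sign now +1
(193729/106605): 193729 mod 106605 = 87124, so (193729/106605) = (87124/106605)
factor out 2^2: 87124 = 2^2·21781; with 106605 mod 8 = 5, (2/106605) = -1; sign now +1; continue with (21781/106605)
flip (21781/106605) -> (106605/21781): both odd, 21781 mod 4 = 1, 106605 mod 4 = 1, so the flip contributes +1; sign now +1
(106605/21781): 106605 mod 21781 = 19481, so (106605/21781) = (19481/21781)
flip (19481/21781) -> (21781/19481): both odd, 19481 mod 4 = 1, 21781 mod 4 = 1, so the flip contributes +1; sign now +1
(21781/19481): 21781 mod 19481 = 2300, so (21781/19481) = (2300/19481)
factor out 2^2: 2300 = 2^2·575; with 19481 mod 8 = 1, (2/19481) = +1; sign now +1; continue with (575/19481)
flip (575/19481) -> (19481/575): both odd, 575 mod 4 = 3, 19481 mod 4 = 1, so the flip contributes +1; sign now +1
(19481/575): 19481 mod 575 = 506, so (19481/575) = (506/575)
factor out 2^1: 506 = 2^1·253; with 575 mod 8 = 7, (2/575) = +1; sign now +1; continue with (253/575)
flip (253/575) -> (575/253): both odd, 253 mod 4 = 1, 575 mod 4 = 3, so the flip contributes +1; sign now +1
(575/253): 575 mod 253 = 69, so (575/253) = (69/253)
flip (69/253) -> (253/69): both odd, 69 mod 4 = 1, 253 mod 4 = 1, so the flip contributes +1; sign now +1
(253/69): 253 mod 69 = 46, so (253/69) = (46/69)
factor out 2^1: 46 = 2^1·23; with 69 mod 8 = 5, (2/69) = -1; sign now -1; continue with (23/69)
flip (23/69) -> (69/23): both odd, 23 mod 4 = 3, 69 mod 4 = 1, so the flip contributes +1; sign now -1
(69/23): 69 mod 23 = 0, so (69/23) = (0/23)
reached (0/23); gcd(a, n) > 1, so (0/23) = 0 and the symbol is 0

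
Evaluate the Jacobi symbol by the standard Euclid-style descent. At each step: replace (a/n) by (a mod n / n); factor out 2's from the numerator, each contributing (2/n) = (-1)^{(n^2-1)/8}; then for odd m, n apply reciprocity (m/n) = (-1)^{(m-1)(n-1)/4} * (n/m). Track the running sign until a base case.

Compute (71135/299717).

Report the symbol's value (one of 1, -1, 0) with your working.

reciprocity: (71135/299717) = +1·(299717/71135) since 71135 mod 4 = 3, 299717 mod 4 = 1; sign now +1
(299717/71135) = (15177/71135)   [reduce mod 71135]
reciprocity: (15177/71135) = +1·(71135/15177) since 15177 mod 4 = 1, 71135 mod 4 = 3; sign now +1
(71135/15177) = (10427/15177)   [reduce mod 15177]
reciprocity: (10427/15177) = +1·(15177/10427) since 10427 mod 4 = 3, 15177 mod 4 = 1; sign now +1
(15177/10427) = (4750/10427)   [reduce mod 10427]
4750 = 2^1·2375; (2/10427) = -1 since 10427 mod 8 = 3, so (4750/10427) = (-1)^1·(2375/10427); sign now -1
reciprocity: (2375/10427) = -1·(10427/2375) since 2375 mod 4 = 3, 10427 mod 4 = 3; sign now +1
(10427/2375) = (927/2375)   [reduce mod 2375]
reciprocity: (927/2375) = -1·(2375/927) since 927 mod 4 = 3, 2375 mod 4 = 3; sign now -1
(2375/927) = (521/927)   [reduce mod 927]
reciprocity: (521/927) = +1·(927/521) since 521 mod 4 = 1, 927 mod 4 = 3; sign now -1
(927/521) = (406/521)   [reduce mod 521]
406 = 2^1·203; (2/521) = +1 since 521 mod 8 = 1, so (406/521) = (+1)^1·(203/521); sign now -1
reciprocity: (203/521) = +1·(521/203) since 203 mod 4 = 3, 521 mod 4 = 1; sign now -1
(521/203) = (115/203)   [reduce mod 203]
reciprocity: (115/203) = -1·(203/115) since 115 mod 4 = 3, 203 mod 4 = 3; sign now +1
(203/115) = (88/115)   [reduce mod 115]
88 = 2^3·11; (2/115) = -1 since 115 mod 8 = 3, so (88/115) = (-1)^3·(11/115); sign now -1
reciprocity: (11/115) = -1·(115/11) since 11 mod 4 = 3, 115 mod 4 = 3; sign now +1
(115/11) = (5/11)   [reduce mod 11]
reciprocity: (5/11) = +1·(11/5) since 5 mod 4 = 1, 11 mod 4 = 3; sign now +1
(11/5) = (1/5)   [reduce mod 5]
(1/5) = 1; final value = sign = +1

1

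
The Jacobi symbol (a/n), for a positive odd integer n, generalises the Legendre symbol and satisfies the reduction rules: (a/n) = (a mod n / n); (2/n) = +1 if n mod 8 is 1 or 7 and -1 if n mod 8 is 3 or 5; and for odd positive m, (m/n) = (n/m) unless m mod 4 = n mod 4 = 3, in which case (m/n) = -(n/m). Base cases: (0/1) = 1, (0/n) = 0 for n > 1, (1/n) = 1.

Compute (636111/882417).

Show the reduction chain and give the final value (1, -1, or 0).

0

reciprocity: (636111/882417) = +1·(882417/636111) since 636111 mod 4 = 3, 882417 mod 4 = 1; sign now +1
(882417/636111) = (246306/636111)   [reduce mod 636111]
246306 = 2^1·123153; (2/636111) = +1 since 636111 mod 8 = 7, so (246306/636111) = (+1)^1·(123153/636111); sign now +1
reciprocity: (123153/636111) = +1·(636111/123153) since 123153 mod 4 = 1, 636111 mod 4 = 3; sign now +1
(636111/123153) = (20346/123153)   [reduce mod 123153]
20346 = 2^1·10173; (2/123153) = +1 since 123153 mod 8 = 1, so (20346/123153) = (+1)^1·(10173/123153); sign now +1
reciprocity: (10173/123153) = +1·(123153/10173) since 10173 mod 4 = 1, 123153 mod 4 = 1; sign now +1
(123153/10173) = (1077/10173)   [reduce mod 10173]
reciprocity: (1077/10173) = +1·(10173/1077) since 1077 mod 4 = 1, 10173 mod 4 = 1; sign now +1
(10173/1077) = (480/1077)   [reduce mod 1077]
480 = 2^5·15; (2/1077) = -1 since 1077 mod 8 = 5, so (480/1077) = (-1)^5·(15/1077); sign now -1
reciprocity: (15/1077) = +1·(1077/15) since 15 mod 4 = 3, 1077 mod 4 = 1; sign now -1
(1077/15) = (12/15)   [reduce mod 15]
12 = 2^2·3; (2/15) = +1 since 15 mod 8 = 7, so (12/15) = (+1)^2·(3/15); sign now -1
reciprocity: (3/15) = -1·(15/3) since 3 mod 4 = 3, 15 mod 4 = 3; sign now +1
(15/3) = (0/3)   [reduce mod 3]
(0/3) = 0   [gcd(a, n) > 1]; final value = 0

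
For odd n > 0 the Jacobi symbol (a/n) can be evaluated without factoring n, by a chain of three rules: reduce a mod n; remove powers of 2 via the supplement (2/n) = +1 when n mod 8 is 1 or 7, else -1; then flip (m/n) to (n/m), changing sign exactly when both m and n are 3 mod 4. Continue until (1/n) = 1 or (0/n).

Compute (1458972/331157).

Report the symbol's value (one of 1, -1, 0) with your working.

(1458972/331157) = (134344/331157)   [reduce mod 331157]
134344 = 2^3·16793; (2/331157) = -1 since 331157 mod 8 = 5, so (134344/331157) = (-1)^3·(16793/331157); sign now -1
reciprocity: (16793/331157) = +1·(331157/16793) since 16793 mod 4 = 1, 331157 mod 4 = 1; sign now -1
(331157/16793) = (12090/16793)   [reduce mod 16793]
12090 = 2^1·6045; (2/16793) = +1 since 16793 mod 8 = 1, so (12090/16793) = (+1)^1·(6045/16793); sign now -1
reciprocity: (6045/16793) = +1·(16793/6045) since 6045 mod 4 = 1, 16793 mod 4 = 1; sign now -1
(16793/6045) = (4703/6045)   [reduce mod 6045]
reciprocity: (4703/6045) = +1·(6045/4703) since 4703 mod 4 = 3, 6045 mod 4 = 1; sign now -1
(6045/4703) = (1342/4703)   [reduce mod 4703]
1342 = 2^1·671; (2/4703) = +1 since 4703 mod 8 = 7, so (1342/4703) = (+1)^1·(671/4703); sign now -1
reciprocity: (671/4703) = -1·(4703/671) since 671 mod 4 = 3, 4703 mod 4 = 3; sign now +1
(4703/671) = (6/671)   [reduce mod 671]
6 = 2^1·3; (2/671) = +1 since 671 mod 8 = 7, so (6/671) = (+1)^1·(3/671); sign now +1
reciprocity: (3/671) = -1·(671/3) since 3 mod 4 = 3, 671 mod 4 = 3; sign now -1
(671/3) = (2/3)   [reduce mod 3]
2 = 2^1·1; (2/3) = -1 since 3 mod 8 = 3, so (2/3) = (-1)^1·(1/3); sign now +1
(1/3) = 1; final value = sign = +1

1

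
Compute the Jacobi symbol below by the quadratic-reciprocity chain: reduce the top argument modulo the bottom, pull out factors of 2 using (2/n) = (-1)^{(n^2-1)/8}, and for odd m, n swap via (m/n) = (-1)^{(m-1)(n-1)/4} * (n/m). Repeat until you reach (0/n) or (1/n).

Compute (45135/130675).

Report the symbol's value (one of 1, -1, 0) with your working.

flip (45135/130675) -> (130675/45135): both odd, 45135 mod 4 = 3, 130675 mod 4 = 3, so the flip contributes -1; sign now -1
(130675/45135): 130675 mod 45135 = 40405, so (130675/45135) = (40405/45135)
flip (40405/45135) -> (45135/40405): both odd, 40405 mod 4 = 1, 45135 mod 4 = 3, so the flip contributes +1; sign now -1
(45135/40405): 45135 mod 40405 = 4730, so (45135/40405) = (4730/40405)
factor out 2^1: 4730 = 2^1·2365; with 40405 mod 8 = 5, (2/40405) = -1; sign now +1; continue with (2365/40405)
flip (2365/40405) -> (40405/2365): both odd, 2365 mod 4 = 1, 40405 mod 4 = 1, so the flip contributes +1; sign now +1
(40405/2365): 40405 mod 2365 = 200, so (40405/2365) = (200/2365)
factor out 2^3: 200 = 2^3·25; with 2365 mod 8 = 5, (2/2365) = -1; sign now -1; continue with (25/2365)
flip (25/2365) -> (2365/25): both odd, 25 mod 4 = 1, 2365 mod 4 = 1, so the flip contributes +1; sign now -1
(2365/25): 2365 mod 25 = 15, so (2365/25) = (15/25)
flip (15/25) -> (25/15): both odd, 15 mod 4 = 3, 25 mod 4 = 1, so the flip contributes +1; sign now -1
(25/15): 25 mod 15 = 10, so (25/15) = (10/15)
factor out 2^1: 10 = 2^1·5; with 15 mod 8 = 7, (2/15) = +1; sign now -1; continue with (5/15)
flip (5/15) -> (15/5): both odd, 5 mod 4 = 1, 15 mod 4 = 3, so the flip contributes +1; sign now -1
(15/5): 15 mod 5 = 0, so (15/5) = (0/5)
reached (0/5); gcd(a, n) > 1, so (0/5) = 0 and the symbol is 0

0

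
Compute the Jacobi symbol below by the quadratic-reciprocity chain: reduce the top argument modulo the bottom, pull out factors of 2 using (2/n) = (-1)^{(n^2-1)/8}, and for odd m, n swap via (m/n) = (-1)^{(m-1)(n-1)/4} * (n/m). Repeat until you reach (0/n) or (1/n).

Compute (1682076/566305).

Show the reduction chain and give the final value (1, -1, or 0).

1

(1682076/566305) = (549466/566305)   [reduce mod 566305]
549466 = 2^1·274733; (2/566305) = +1 since 566305 mod 8 = 1, so (549466/566305) = (+1)^1·(274733/566305); sign now +1
reciprocity: (274733/566305) = +1·(566305/274733) since 274733 mod 4 = 1, 566305 mod 4 = 1; sign now +1
(566305/274733) = (16839/274733)   [reduce mod 274733]
reciprocity: (16839/274733) = +1·(274733/16839) since 16839 mod 4 = 3, 274733 mod 4 = 1; sign now +1
(274733/16839) = (5309/16839)   [reduce mod 16839]
reciprocity: (5309/16839) = +1·(16839/5309) since 5309 mod 4 = 1, 16839 mod 4 = 3; sign now +1
(16839/5309) = (912/5309)   [reduce mod 5309]
912 = 2^4·57; (2/5309) = -1 since 5309 mod 8 = 5, so (912/5309) = (-1)^4·(57/5309); sign now +1
reciprocity: (57/5309) = +1·(5309/57) since 57 mod 4 = 1, 5309 mod 4 = 1; sign now +1
(5309/57) = (8/57)   [reduce mod 57]
8 = 2^3·1; (2/57) = +1 since 57 mod 8 = 1, so (8/57) = (+1)^3·(1/57); sign now +1
(1/57) = 1; final value = sign = +1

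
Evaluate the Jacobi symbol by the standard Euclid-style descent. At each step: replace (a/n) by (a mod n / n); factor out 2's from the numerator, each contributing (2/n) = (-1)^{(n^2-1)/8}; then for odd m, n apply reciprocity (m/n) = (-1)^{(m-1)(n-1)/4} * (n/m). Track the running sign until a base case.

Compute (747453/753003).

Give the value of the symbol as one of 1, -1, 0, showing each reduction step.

0

reciprocity: (747453/753003) = +1·(753003/747453) since 747453 mod 4 = 1, 753003 mod 4 = 3; sign now +1
(753003/747453) = (5550/747453)   [reduce mod 747453]
5550 = 2^1·2775; (2/747453) = -1 since 747453 mod 8 = 5, so (5550/747453) = (-1)^1·(2775/747453); sign now -1
reciprocity: (2775/747453) = +1·(747453/2775) since 2775 mod 4 = 3, 747453 mod 4 = 1; sign now -1
(747453/2775) = (978/2775)   [reduce mod 2775]
978 = 2^1·489; (2/2775) = +1 since 2775 mod 8 = 7, so (978/2775) = (+1)^1·(489/2775); sign now -1
reciprocity: (489/2775) = +1·(2775/489) since 489 mod 4 = 1, 2775 mod 4 = 3; sign now -1
(2775/489) = (330/489)   [reduce mod 489]
330 = 2^1·165; (2/489) = +1 since 489 mod 8 = 1, so (330/489) = (+1)^1·(165/489); sign now -1
reciprocity: (165/489) = +1·(489/165) since 165 mod 4 = 1, 489 mod 4 = 1; sign now -1
(489/165) = (159/165)   [reduce mod 165]
reciprocity: (159/165) = +1·(165/159) since 159 mod 4 = 3, 165 mod 4 = 1; sign now -1
(165/159) = (6/159)   [reduce mod 159]
6 = 2^1·3; (2/159) = +1 since 159 mod 8 = 7, so (6/159) = (+1)^1·(3/159); sign now -1
reciprocity: (3/159) = -1·(159/3) since 3 mod 4 = 3, 159 mod 4 = 3; sign now +1
(159/3) = (0/3)   [reduce mod 3]
(0/3) = 0   [gcd(a, n) > 1]; final value = 0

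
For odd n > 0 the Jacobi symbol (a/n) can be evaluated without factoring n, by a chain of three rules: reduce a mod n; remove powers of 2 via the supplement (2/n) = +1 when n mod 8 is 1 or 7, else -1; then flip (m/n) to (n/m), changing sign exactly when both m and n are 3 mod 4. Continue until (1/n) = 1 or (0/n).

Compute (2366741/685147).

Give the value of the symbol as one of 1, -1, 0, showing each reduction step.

1

(2366741/685147): 2366741 mod 685147 = 311300, so (2366741/685147) = (311300/685147)
factor out 2^2: 311300 = 2^2·77825; with 685147 mod 8 = 3, (2/685147) = -1; sign now +1; continue with (77825/685147)
flip (77825/685147) -> (685147/77825): both odd, 77825 mod 4 = 1, 685147 mod 4 = 3, so the flip contributes +1; sign now +1
(685147/77825): 685147 mod 77825 = 62547, so (685147/77825) = (62547/77825)
flip (62547/77825) -> (77825/62547): both odd, 62547 mod 4 = 3, 77825 mod 4 = 1, so the flip contributes +1; sign now +1
(77825/62547): 77825 mod 62547 = 15278, so (77825/62547) = (15278/62547)
factor out 2^1: 15278 = 2^1·7639; with 62547 mod 8 = 3, (2/62547) = -1; sign now -1; continue with (7639/62547)
flip (7639/62547) -> (62547/7639): both odd, 7639 mod 4 = 3, 62547 mod 4 = 3, so the flip contributes -1; sign now +1
(62547/7639): 62547 mod 7639 = 1435, so (62547/7639) = (1435/7639)
flip (1435/7639) -> (7639/1435): both odd, 1435 mod 4 = 3, 7639 mod 4 = 3, so the flip contributes -1; sign now -1
(7639/1435): 7639 mod 1435 = 464, so (7639/1435) = (464/1435)
factor out 2^4: 464 = 2^4·29; with 1435 mod 8 = 3, (2/1435) = -1; sign now -1; continue with (29/1435)
flip (29/1435) -> (1435/29): both odd, 29 mod 4 = 1, 1435 mod 4 = 3, so the flip contributes +1; sign now -1
(1435/29): 1435 mod 29 = 14, so (1435/29) = (14/29)
factor out 2^1: 14 = 2^1·7; with 29 mod 8 = 5, (2/29) = -1; sign now +1; continue with (7/29)
flip (7/29) -> (29/7): both odd, 7 mod 4 = 3, 29 mod 4 = 1, so the flip contributes +1; sign now +1
(29/7): 29 mod 7 = 1, so (29/7) = (1/7)
reached (1/7) = 1, so the symbol is +1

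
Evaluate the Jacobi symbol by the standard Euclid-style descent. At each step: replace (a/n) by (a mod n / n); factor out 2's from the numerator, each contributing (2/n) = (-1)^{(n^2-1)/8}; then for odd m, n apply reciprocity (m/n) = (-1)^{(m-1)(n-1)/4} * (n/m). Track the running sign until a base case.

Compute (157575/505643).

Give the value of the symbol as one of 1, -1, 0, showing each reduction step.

flip (157575/505643) -> (505643/157575): both odd, 157575 mod 4 = 3, 505643 mod 4 = 3, so the flip contributes -1; sign now -1
(505643/157575): 505643 mod 157575 = 32918, so (505643/157575) = (32918/157575)
factor out 2^1: 32918 = 2^1·16459; with 157575 mod 8 = 7, (2/157575) = +1; sign now -1; continue with (16459/157575)
flip (16459/157575) -> (157575/16459): both odd, 16459 mod 4 = 3, 157575 mod 4 = 3, so the flip contributes -1; sign now +1
(157575/16459): 157575 mod 16459 = 9444, so (157575/16459) = (9444/16459)
factor out 2^2: 9444 = 2^2·2361; with 16459 mod 8 = 3, (2/16459) = -1; sign now +1; continue with (2361/16459)
flip (2361/16459) -> (16459/2361): both odd, 2361 mod 4 = 1, 16459 mod 4 = 3, so the flip contributes +1; sign now +1
(16459/2361): 16459 mod 2361 = 2293, so (16459/2361) = (2293/2361)
flip (2293/2361) -> (2361/2293): both odd, 2293 mod 4 = 1, 2361 mod 4 = 1, so the flip contributes +1; sign now +1
(2361/2293): 2361 mod 2293 = 68, so (2361/2293) = (68/2293)
factor out 2^2: 68 = 2^2·17; with 2293 mod 8 = 5, (2/2293) = -1; sign now +1; continue with (17/2293)
flip (17/2293) -> (2293/17): both odd, 17 mod 4 = 1, 2293 mod 4 = 1, so the flip contributes +1; sign now +1
(2293/17): 2293 mod 17 = 15, so (2293/17) = (15/17)
flip (15/17) -> (17/15): both odd, 15 mod 4 = 3, 17 mod 4 = 1, so the flip contributes +1; sign now +1
(17/15): 17 mod 15 = 2, so (17/15) = (2/15)
factor out 2^1: 2 = 2^1·1; with 15 mod 8 = 7, (2/15) = +1; sign now +1; continue with (1/15)
reached (1/15) = 1, so the symbol is +1

1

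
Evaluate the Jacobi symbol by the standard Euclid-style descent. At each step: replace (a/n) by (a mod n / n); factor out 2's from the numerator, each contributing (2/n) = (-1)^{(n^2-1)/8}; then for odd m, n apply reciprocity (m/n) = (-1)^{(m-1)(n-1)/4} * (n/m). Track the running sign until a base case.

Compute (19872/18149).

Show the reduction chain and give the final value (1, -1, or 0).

1

(19872/18149) = (1723/18149)   [reduce mod 18149]
reciprocity: (1723/18149) = +1·(18149/1723) since 1723 mod 4 = 3, 18149 mod 4 = 1; sign now +1
(18149/1723) = (919/1723)   [reduce mod 1723]
reciprocity: (919/1723) = -1·(1723/919) since 919 mod 4 = 3, 1723 mod 4 = 3; sign now -1
(1723/919) = (804/919)   [reduce mod 919]
804 = 2^2·201; (2/919) = +1 since 919 mod 8 = 7, so (804/919) = (+1)^2·(201/919); sign now -1
reciprocity: (201/919) = +1·(919/201) since 201 mod 4 = 1, 919 mod 4 = 3; sign now -1
(919/201) = (115/201)   [reduce mod 201]
reciprocity: (115/201) = +1·(201/115) since 115 mod 4 = 3, 201 mod 4 = 1; sign now -1
(201/115) = (86/115)   [reduce mod 115]
86 = 2^1·43; (2/115) = -1 since 115 mod 8 = 3, so (86/115) = (-1)^1·(43/115); sign now +1
reciprocity: (43/115) = -1·(115/43) since 43 mod 4 = 3, 115 mod 4 = 3; sign now -1
(115/43) = (29/43)   [reduce mod 43]
reciprocity: (29/43) = +1·(43/29) since 29 mod 4 = 1, 43 mod 4 = 3; sign now -1
(43/29) = (14/29)   [reduce mod 29]
14 = 2^1·7; (2/29) = -1 since 29 mod 8 = 5, so (14/29) = (-1)^1·(7/29); sign now +1
reciprocity: (7/29) = +1·(29/7) since 7 mod 4 = 3, 29 mod 4 = 1; sign now +1
(29/7) = (1/7)   [reduce mod 7]
(1/7) = 1; final value = sign = +1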